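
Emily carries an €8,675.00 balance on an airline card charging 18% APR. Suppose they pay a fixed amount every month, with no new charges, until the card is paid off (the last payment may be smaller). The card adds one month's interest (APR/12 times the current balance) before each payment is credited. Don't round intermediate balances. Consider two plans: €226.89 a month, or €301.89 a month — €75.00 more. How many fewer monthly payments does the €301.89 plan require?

Monthly rate r = 18%/12 = 1.5% = 0.015.
At €226.89/mo: n = ⌈−ln(1 − rB₀/P)/ln(1+r)⌉ = 58 payments (last €54.09); total interest = total paid − €8,675.00 = €4,311.82.
At €301.89/mo: 38 payments (last €264.99); total interest €2,759.92.
Payments saved = 58 − 38 = 20.

20 fewer payments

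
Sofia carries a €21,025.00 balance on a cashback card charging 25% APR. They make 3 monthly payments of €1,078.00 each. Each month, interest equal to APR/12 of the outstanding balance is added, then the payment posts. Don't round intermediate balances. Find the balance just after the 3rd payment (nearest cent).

€19,064.79

Monthly rate r = 25%/12 = 2.08333% = 0.0208333.
Each month: B ← B·(1+r) − €1,078.00.
Month 1: interest €438.02; balance after payment €20,385.02.
Month 2: interest €424.69; balance after payment €19,731.71.
Month 3: interest €411.08; balance after payment €19,064.79.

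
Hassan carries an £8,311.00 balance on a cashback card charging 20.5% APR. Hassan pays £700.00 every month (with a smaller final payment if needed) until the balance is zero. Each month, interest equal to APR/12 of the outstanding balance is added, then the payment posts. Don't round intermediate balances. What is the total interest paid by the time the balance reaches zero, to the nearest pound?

Monthly rate r = 20.5%/12 = 1.70833% = 0.0170833.
Payoff takes n = ⌈−ln(1 − rB₀/P)/ln(1+r)⌉ = ⌈13.382⌉ = 14 payments; the last is £269.06.
Total paid = 13·£700.00 + £269.06 = £9,369.06.
Total interest = total paid − principal = £9,369.06 − £8,311.00 = £1,058.06.

£1,058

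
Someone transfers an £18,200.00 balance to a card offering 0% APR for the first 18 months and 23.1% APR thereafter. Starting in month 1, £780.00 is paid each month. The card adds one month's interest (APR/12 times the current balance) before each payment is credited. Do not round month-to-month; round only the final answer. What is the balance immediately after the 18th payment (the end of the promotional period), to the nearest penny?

£4,160.00

Promo months 1–18 at r₀ = 0%/12 = 0; months 19+ at r₁ = 23.1%/12 = 0.01925.
After month 18 (no interest yet): B = £18,200.00 − 18·£780.00 = £4,160.00.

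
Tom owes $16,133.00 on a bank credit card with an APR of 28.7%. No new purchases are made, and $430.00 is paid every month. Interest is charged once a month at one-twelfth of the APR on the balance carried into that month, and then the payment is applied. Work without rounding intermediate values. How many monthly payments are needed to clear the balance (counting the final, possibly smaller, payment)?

Monthly rate r = 28.7%/12 = 2.39167% = 0.0239167.
Recurrence: B ← B·(1+r) − $430.00.
Month 1: interest $385.85; balance after payment $16,088.85.
Month 2: interest $384.79; balance after payment $16,043.64.
Closed form: n = −ln(1 − rB₀/P)/ln(1+r) = −ln(0.10268)/ln(1.02392) ≈ 96.303, so the balance reaches zero during payment 97.

97 months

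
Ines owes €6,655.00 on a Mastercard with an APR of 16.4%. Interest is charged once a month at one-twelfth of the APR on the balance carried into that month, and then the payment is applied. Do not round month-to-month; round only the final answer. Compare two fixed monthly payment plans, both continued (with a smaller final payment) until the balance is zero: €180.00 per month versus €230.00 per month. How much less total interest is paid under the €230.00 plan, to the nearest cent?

Monthly rate r = 16.4%/12 = 1.36667% = 0.0136667.
At €180.00/mo: n = ⌈−ln(1 − rB₀/P)/ln(1+r)⌉ = 52 payments (last €152.62); total interest = total paid − €6,655.00 = €2,677.62.
At €230.00/mo: 38 payments (last €17.31); total interest €1,872.31.
Interest saved = €2,677.62 − €1,872.31 = €805.31.

€805.31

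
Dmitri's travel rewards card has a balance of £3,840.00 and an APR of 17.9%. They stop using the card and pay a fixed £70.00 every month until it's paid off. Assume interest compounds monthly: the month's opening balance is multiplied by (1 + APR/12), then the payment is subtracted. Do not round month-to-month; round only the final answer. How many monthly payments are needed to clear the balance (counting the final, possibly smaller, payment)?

116 payments

Monthly rate r = 17.9%/12 = 1.49167% = 0.0149167.
Recurrence: B ← B·(1+r) − £70.00.
Month 1: interest £57.28; balance after payment £3,827.28.
Month 2: interest £57.09; balance after payment £3,814.37.
Closed form: n = −ln(1 − rB₀/P)/ln(1+r) = −ln(0.18171)/ln(1.01492) ≈ 115.174, so the balance reaches zero during payment 116.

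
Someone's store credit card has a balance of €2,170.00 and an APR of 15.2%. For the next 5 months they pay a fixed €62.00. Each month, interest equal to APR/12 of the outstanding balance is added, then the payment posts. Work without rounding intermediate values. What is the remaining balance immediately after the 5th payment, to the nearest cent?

€1,993.01

Monthly rate r = 15.2%/12 = 1.26667% = 0.0126667.
Each month: B ← B·(1+r) − €62.00.
Month 1: interest €27.49; balance after payment €2,135.49.
Month 2: interest €27.05; balance after payment €2,100.54.
Month 3: interest €26.61; balance after payment €2,065.14.
Month 4: interest €26.16; balance after payment €2,029.30.
Month 5: interest €25.70; balance after payment €1,993.01.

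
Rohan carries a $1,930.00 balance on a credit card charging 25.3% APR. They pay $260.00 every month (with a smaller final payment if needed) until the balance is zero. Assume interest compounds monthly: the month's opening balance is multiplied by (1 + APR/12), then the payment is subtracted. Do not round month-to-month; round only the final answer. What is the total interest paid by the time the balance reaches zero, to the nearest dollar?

$191

Monthly rate r = 25.3%/12 = 2.10833% = 0.0210833.
Payoff takes n = ⌈−ln(1 − rB₀/P)/ln(1+r)⌉ = ⌈8.157⌉ = 9 payments; the last is $41.31.
Total paid = 8·$260.00 + $41.31 = $2,121.31.
Total interest = total paid − principal = $2,121.31 − $1,930.00 = $191.31.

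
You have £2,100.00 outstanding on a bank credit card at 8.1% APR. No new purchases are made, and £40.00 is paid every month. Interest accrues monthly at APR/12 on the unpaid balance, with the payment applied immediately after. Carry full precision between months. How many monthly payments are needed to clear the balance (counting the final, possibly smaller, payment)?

66 months

Monthly rate r = 8.1%/12 = 0.675% = 0.00675.
Recurrence: B ← B·(1+r) − £40.00.
Month 1: interest £14.18; balance after payment £2,074.18.
Month 2: interest £14.00; balance after payment £2,048.18.
Closed form: n = −ln(1 − rB₀/P)/ln(1+r) = −ln(0.64563)/ln(1.00675) ≈ 65.039, so the balance reaches zero during payment 66.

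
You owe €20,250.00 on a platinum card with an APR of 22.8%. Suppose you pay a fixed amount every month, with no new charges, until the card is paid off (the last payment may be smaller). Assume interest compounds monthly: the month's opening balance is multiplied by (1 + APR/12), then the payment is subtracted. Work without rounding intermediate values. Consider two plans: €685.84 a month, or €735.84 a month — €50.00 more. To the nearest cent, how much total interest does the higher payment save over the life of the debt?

Monthly rate r = 22.8%/12 = 1.9% = 0.019.
At €685.84/mo: n = ⌈−ln(1 − rB₀/P)/ln(1+r)⌉ = 44 payments (last €507.73); total interest = total paid − €20,250.00 = €9,748.85.
At €735.84/mo: 40 payments (last €233.00); total interest €8,680.76.
Interest saved = €9,748.85 − €8,680.76 = €1,068.09.

€1,068.09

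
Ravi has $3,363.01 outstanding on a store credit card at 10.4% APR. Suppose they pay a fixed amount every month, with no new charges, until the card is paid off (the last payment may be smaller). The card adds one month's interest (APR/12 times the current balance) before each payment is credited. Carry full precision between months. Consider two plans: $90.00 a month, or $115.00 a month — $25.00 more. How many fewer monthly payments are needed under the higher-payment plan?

12 fewer payments

Monthly rate r = 10.4%/12 = 0.866667% = 0.00866667.
At $90.00/mo: n = ⌈−ln(1 − rB₀/P)/ln(1+r)⌉ = 46 payments (last $31.52); total interest = total paid − $3,363.01 = $718.51.
At $115.00/mo: 34 payments (last $100.23); total interest $532.22.
Payments saved = 46 − 34 = 12.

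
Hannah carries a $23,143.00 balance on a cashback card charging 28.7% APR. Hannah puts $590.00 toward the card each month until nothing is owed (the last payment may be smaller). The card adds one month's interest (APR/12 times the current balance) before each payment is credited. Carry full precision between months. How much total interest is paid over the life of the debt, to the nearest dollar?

$46,327

Monthly rate r = 28.7%/12 = 2.39167% = 0.0239167.
Payoff takes n = ⌈−ln(1 − rB₀/P)/ln(1+r)⌉ = ⌈117.744⌉ = 118 payments; the last is $440.47.
Total paid = 117·$590.00 + $440.47 = $69,470.47.
Total interest = total paid − principal = $69,470.47 − $23,143.00 = $46,327.47.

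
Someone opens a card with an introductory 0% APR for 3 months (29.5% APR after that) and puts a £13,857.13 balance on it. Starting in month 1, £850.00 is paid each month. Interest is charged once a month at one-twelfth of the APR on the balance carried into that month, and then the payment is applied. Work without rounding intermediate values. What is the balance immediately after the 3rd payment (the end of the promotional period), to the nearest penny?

£11,307.13

Promo months 1–3 at r₀ = 0%/12 = 0; months 4+ at r₁ = 29.5%/12 = 0.0245833.
After month 3 (no interest yet): B = £13,857.13 − 3·£850.00 = £11,307.13.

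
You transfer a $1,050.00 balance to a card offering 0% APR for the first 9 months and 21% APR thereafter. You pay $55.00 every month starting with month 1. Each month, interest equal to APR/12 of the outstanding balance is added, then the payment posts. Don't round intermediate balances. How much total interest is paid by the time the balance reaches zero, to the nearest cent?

Promo months 1–9 at r₀ = 0%/12 = 0; months 10+ at r₁ = 21%/12 = 0.0175.
After month 9 (no interest yet): B = $1,050.00 − 9·$55.00 = $555.00.
Then at r₁ with $55.00/mo: n₂ = −ln(1 − r₁·B/P)/ln(1+r₁) ≈ 11.20 → 12 more payments.
Total paid = 20·$55.00 + $11.07 = $1,111.07; interest = $1,111.07 − $1,050.00 = $61.07.

$61.07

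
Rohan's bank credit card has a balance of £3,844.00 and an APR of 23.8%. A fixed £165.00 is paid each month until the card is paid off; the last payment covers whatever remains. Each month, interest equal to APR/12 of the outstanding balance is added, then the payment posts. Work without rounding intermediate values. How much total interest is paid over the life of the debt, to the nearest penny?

£1,365.38

Monthly rate r = 23.8%/12 = 1.98333% = 0.0198333.
Payoff takes n = ⌈−ln(1 − rB₀/P)/ln(1+r)⌉ = ⌈31.570⌉ = 32 payments; the last is £94.38.
Total paid = 31·£165.00 + £94.38 = £5,209.38.
Total interest = total paid − principal = £5,209.38 − £3,844.00 = £1,365.38.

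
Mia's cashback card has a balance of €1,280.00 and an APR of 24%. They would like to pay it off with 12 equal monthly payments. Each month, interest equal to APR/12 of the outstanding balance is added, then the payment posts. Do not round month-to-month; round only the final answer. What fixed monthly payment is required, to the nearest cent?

Monthly rate r = 24%/12 = 2% = 0.02.
Level-payment amortization: P = B₀·r / (1 − (1+r)^(−n)) = 1280.00·0.02 / (1 − 1.02^(−12)).
Denominator 1 − (1+r)^(−12) = 0.211506824.
P = 25.6 / 0.211506824 ≈ 121.04.

€121.04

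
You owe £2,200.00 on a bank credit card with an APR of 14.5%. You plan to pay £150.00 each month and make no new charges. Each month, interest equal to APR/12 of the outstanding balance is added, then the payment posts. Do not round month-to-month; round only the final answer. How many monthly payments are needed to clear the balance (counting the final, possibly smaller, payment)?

17 payments

Monthly rate r = 14.5%/12 = 1.20833% = 0.0120833.
Recurrence: B ← B·(1+r) − £150.00.
Month 1: interest £26.58; balance after payment £2,076.58.
Month 2: interest £25.09; balance after payment £1,951.68.
Closed form: n = −ln(1 − rB₀/P)/ln(1+r) = −ln(0.82278)/ln(1.01208) ≈ 16.241, so the balance reaches zero during payment 17.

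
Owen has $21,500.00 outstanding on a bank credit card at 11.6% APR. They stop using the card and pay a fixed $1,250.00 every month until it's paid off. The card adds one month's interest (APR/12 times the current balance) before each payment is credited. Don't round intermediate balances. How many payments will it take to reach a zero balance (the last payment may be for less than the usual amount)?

Monthly rate r = 11.6%/12 = 0.966667% = 0.00966667.
Recurrence: B ← B·(1+r) − $1,250.00.
Month 1: interest $207.83; balance after payment $20,457.83.
Month 2: interest $197.76; balance after payment $19,405.59.
Closed form: n = −ln(1 − rB₀/P)/ln(1+r) = −ln(0.83373)/ln(1.00967) ≈ 18.902, so the balance reaches zero during payment 19.

19 payments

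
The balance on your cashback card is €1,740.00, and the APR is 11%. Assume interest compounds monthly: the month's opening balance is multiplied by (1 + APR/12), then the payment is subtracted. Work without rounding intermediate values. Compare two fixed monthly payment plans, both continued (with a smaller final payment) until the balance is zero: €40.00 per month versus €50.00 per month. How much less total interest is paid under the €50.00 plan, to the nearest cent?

Monthly rate r = 11%/12 = 0.916667% = 0.00916667.
At €40.00/mo: n = ⌈−ln(1 − rB₀/P)/ln(1+r)⌉ = 56 payments (last €30.17); total interest = total paid − €1,740.00 = €490.17.
At €50.00/mo: 43 payments (last €5.21); total interest €365.21.
Interest saved = €490.17 − €365.21 = €124.96.

€124.96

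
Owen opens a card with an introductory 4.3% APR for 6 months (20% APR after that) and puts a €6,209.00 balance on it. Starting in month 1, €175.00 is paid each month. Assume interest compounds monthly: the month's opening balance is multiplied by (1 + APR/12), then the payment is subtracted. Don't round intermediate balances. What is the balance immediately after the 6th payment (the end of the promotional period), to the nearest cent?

€5,284.24

Promo months 1–6 at r₀ = 4.3%/12 = 0.00358333; months 7+ at r₁ = 20%/12 = 0.0166667.
After month 6: iterate B ← B·(1+r₀) − €175.00 for 6 months → €5,284.24.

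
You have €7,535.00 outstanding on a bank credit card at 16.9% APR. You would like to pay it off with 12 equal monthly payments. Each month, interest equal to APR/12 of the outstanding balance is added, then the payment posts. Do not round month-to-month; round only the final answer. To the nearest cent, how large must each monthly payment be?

€686.87

Monthly rate r = 16.9%/12 = 1.40833% = 0.0140833.
Level-payment amortization: P = B₀·r / (1 − (1+r)^(−n)) = 7535.00·0.0140833 / (1 − 1.01408^(−12)).
Denominator 1 − (1+r)^(−12) = 0.154494846.
P = 106.118 / 0.154494846 ≈ 686.87.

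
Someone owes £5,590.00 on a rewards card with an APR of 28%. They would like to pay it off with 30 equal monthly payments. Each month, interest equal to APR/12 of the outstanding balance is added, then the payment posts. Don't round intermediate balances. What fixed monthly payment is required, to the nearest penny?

Monthly rate r = 28%/12 = 2.33333% = 0.0233333.
Level-payment amortization: P = B₀·r / (1 − (1+r)^(−n)) = 5590.00·0.0233333 / (1 − 1.02333^(−30)).
Denominator 1 − (1+r)^(−30) = 0.49940515.
P = 130.433 / 0.49940515 ≈ 261.18.

£261.18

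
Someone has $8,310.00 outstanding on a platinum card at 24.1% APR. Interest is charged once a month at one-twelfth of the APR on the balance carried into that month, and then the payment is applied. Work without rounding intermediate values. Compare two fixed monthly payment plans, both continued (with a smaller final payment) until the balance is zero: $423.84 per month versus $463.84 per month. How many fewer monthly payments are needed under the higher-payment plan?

3 fewer payments

Monthly rate r = 24.1%/12 = 2.00833% = 0.0200833.
At $423.84/mo: n = ⌈−ln(1 − rB₀/P)/ln(1+r)⌉ = 26 payments (last $72.56); total interest = total paid − $8,310.00 = $2,358.56.
At $463.84/mo: 23 payments (last $200.09); total interest $2,094.57.
Payments saved = 26 − 23 = 3.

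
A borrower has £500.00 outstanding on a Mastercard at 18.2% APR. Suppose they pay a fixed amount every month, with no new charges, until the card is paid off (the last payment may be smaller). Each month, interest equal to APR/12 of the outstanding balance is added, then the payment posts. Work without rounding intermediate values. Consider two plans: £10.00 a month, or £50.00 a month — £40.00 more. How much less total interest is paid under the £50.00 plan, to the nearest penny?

£397.12

Monthly rate r = 18.2%/12 = 1.51667% = 0.0151667.
At £10.00/mo: n = ⌈−ln(1 − rB₀/P)/ln(1+r)⌉ = 95 payments (last £3.49); total interest = total paid − £500.00 = £443.49.
At £50.00/mo: 11 payments (last £46.37); total interest £46.37.
Interest saved = £443.49 − £46.37 = £397.12.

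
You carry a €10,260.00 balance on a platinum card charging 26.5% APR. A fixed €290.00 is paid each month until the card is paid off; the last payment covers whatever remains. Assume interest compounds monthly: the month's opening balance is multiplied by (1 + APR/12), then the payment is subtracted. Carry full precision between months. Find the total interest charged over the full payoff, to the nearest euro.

€9,921

Monthly rate r = 26.5%/12 = 2.20833% = 0.0220833.
Payoff takes n = ⌈−ln(1 − rB₀/P)/ln(1+r)⌉ = ⌈69.588⌉ = 70 payments; the last is €171.42.
Total paid = 69·€290.00 + €171.42 = €20,181.42.
Total interest = total paid − principal = €20,181.42 − €10,260.00 = €9,921.42.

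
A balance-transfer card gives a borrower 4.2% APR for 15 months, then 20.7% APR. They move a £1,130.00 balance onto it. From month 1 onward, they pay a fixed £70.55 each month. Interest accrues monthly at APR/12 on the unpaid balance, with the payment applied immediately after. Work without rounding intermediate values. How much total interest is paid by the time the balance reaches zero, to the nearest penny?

£36.96

Promo months 1–15 at r₀ = 4.2%/12 = 0.0035; months 16+ at r₁ = 20.7%/12 = 0.01725.
After month 15: iterate B ← B·(1+r₀) − £70.55 for 15 months → £106.23.
Then at r₁ with £70.55/mo: n₂ = −ln(1 − r₁·B/P)/ln(1+r₁) ≈ 1.54 → 2 more payments.
Total paid = 16·£70.55 + £38.16 = £1,166.96; interest = £1,166.96 − £1,130.00 = £36.96.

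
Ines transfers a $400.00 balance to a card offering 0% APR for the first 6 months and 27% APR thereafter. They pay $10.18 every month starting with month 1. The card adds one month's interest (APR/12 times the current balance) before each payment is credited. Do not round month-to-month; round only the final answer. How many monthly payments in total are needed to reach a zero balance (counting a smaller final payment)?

Promo months 1–6 at r₀ = 0%/12 = 0; months 7+ at r₁ = 27%/12 = 0.0225.
After month 6 (no interest yet): B = $400.00 − 6·$10.18 = $338.92.
Then at r₁ with $10.18/mo: n₂ = −ln(1 − r₁·B/P)/ln(1+r₁) ≈ 62.14 → 63 more payments.

69 months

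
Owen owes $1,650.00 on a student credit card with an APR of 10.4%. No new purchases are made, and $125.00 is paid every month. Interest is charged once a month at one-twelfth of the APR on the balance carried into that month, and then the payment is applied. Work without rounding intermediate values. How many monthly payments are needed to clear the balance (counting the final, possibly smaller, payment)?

15 payments

Monthly rate r = 10.4%/12 = 0.866667% = 0.00866667.
Recurrence: B ← B·(1+r) − $125.00.
Month 1: interest $14.30; balance after payment $1,539.30.
Month 2: interest $13.34; balance after payment $1,427.64.
Closed form: n = −ln(1 − rB₀/P)/ln(1+r) = −ln(0.8856)/ln(1.00867) ≈ 14.079, so the balance reaches zero during payment 15.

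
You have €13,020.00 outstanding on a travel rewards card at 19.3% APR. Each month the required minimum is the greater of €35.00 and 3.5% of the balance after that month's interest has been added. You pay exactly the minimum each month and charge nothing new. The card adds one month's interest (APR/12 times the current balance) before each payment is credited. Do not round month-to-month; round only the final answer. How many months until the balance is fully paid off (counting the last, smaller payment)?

Monthly rate r = 19.3%/12 = 1.60833% = 0.0160833.
While 3.5% of the post-interest balance exceeds €35.00, each month B ← (B·(1+r))·(1 − 0.035), i.e. B shrinks by the factor (1+r)·0.965 = 0.98052.
This holds for months 1–132. Entering month 133 the balance is €970.26; 3.5% of the post-interest balance is now below €35.00, so the flat €35.00 minimum applies from here.
From month 133 a fixed €35.00 at rate r clears €970.26 in 37 more payments. Total: 132 + 37 = 169 months.

169 months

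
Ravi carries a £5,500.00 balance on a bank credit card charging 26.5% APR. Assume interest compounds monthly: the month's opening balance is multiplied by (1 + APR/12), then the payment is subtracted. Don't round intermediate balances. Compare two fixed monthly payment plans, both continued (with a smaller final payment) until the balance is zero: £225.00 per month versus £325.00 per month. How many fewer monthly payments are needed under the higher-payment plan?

14 fewer payments

Monthly rate r = 26.5%/12 = 2.20833% = 0.0220833.
At £225.00/mo: n = ⌈−ln(1 − rB₀/P)/ln(1+r)⌉ = 36 payments (last £120.31); total interest = total paid − £5,500.00 = £2,495.31.
At £325.00/mo: 22 payments (last £138.51); total interest £1,463.51.
Payments saved = 36 − 22 = 14.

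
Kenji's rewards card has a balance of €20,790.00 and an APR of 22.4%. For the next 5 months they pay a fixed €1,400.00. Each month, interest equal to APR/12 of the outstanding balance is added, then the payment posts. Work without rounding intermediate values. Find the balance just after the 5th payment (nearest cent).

Monthly rate r = 22.4%/12 = 1.86667% = 0.0186667.
Each month: B ← B·(1+r) − €1,400.00.
Month 1: interest €388.08; balance after payment €19,778.08.
Month 2: interest €369.19; balance after payment €18,747.27.
Month 3: interest €349.95; balance after payment €17,697.22.
Month 4: interest €330.35; balance after payment €16,627.57.
Month 5: interest €310.38; balance after payment €15,537.95.

€15,537.95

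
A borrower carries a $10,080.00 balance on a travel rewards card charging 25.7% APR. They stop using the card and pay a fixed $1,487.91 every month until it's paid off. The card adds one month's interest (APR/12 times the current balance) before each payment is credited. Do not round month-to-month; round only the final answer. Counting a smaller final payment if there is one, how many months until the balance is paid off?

Monthly rate r = 25.7%/12 = 2.14167% = 0.0214167.
Recurrence: B ← B·(1+r) − $1,487.91.
Month 1: interest $215.88; balance after payment $8,807.97.
Month 2: interest $188.64; balance after payment $7,508.70.
Closed form: n = −ln(1 − rB₀/P)/ln(1+r) = −ln(0.85491)/ln(1.02142) ≈ 7.398, so the balance reaches zero during payment 8.

8 payments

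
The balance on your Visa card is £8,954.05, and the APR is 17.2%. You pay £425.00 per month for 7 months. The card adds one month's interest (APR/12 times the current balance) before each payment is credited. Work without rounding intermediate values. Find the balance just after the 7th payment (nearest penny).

£6,785.98

Monthly rate r = 17.2%/12 = 1.43333% = 0.0143333.
Each month: B ← B·(1+r) − £425.00.
Month 1: interest £128.34; balance after payment £8,657.39.
Month 2: interest £124.09; balance after payment £8,356.48.
Month 3: interest £119.78; balance after payment £8,051.26.
Month 4: interest £115.40; balance after payment £7,741.66.
Month 5: interest £110.96; balance after payment £7,427.62.
Month 6: interest £106.46; balance after payment £7,109.08.
Month 7: interest £101.90; balance after payment £6,785.98.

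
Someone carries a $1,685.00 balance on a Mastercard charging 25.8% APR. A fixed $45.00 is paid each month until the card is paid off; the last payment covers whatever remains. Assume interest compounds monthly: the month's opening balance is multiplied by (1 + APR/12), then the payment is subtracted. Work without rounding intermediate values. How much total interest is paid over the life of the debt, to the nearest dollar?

Monthly rate r = 25.8%/12 = 2.15% = 0.0215.
Payoff takes n = ⌈−ln(1 − rB₀/P)/ln(1+r)⌉ = ⌈76.863⌉ = 77 payments; the last is $38.89.
Total paid = 76·$45.00 + $38.89 = $3,458.89.
Total interest = total paid − principal = $3,458.89 − $1,685.00 = $1,773.89.

$1,774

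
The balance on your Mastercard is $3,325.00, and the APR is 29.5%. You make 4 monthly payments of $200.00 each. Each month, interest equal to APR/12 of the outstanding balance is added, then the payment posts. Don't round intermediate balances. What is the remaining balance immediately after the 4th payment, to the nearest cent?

Monthly rate r = 29.5%/12 = 2.45833% = 0.0245833.
Each month: B ← B·(1+r) − $200.00.
Month 1: interest $81.74; balance after payment $3,206.74.
Month 2: interest $78.83; balance after payment $3,085.57.
Month 3: interest $75.85; balance after payment $2,961.43.
Month 4: interest $72.80; balance after payment $2,834.23.

$2,834.23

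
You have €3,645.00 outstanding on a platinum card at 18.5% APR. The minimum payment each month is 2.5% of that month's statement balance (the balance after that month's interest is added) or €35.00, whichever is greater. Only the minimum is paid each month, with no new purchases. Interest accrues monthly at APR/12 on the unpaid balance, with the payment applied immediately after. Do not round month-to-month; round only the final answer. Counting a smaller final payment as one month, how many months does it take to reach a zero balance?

Monthly rate r = 18.5%/12 = 1.54167% = 0.0154167.
While 2.5% of the post-interest balance exceeds €35.00, each month B ← (B·(1+r))·(1 − 0.025), i.e. B shrinks by the factor (1+r)·0.975 = 0.99003.
This holds for months 1–98. Entering month 99 the balance is €1,365.49; 2.5% of the post-interest balance is now below €35.00, so the flat €35.00 minimum applies from here.
From month 99 a fixed €35.00 at rate r clears €1,365.49 in 61 more payments. Total: 98 + 61 = 159 months.

159 months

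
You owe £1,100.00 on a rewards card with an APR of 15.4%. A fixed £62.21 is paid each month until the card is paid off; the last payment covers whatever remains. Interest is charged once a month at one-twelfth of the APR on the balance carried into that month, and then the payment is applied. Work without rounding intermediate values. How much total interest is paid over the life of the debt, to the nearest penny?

£155.67

Monthly rate r = 15.4%/12 = 1.28333% = 0.0128333.
Payoff takes n = ⌈−ln(1 − rB₀/P)/ln(1+r)⌉ = ⌈20.183⌉ = 21 payments; the last is £11.47.
Total paid = 20·£62.21 + £11.47 = £1,255.67.
Total interest = total paid − principal = £1,255.67 − £1,100.00 = £155.67.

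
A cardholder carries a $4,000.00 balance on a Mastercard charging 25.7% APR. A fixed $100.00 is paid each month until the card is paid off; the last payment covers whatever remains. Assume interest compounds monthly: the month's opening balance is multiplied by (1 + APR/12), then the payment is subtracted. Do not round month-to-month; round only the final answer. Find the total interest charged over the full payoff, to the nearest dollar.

Monthly rate r = 25.7%/12 = 2.14167% = 0.0214167.
Payoff takes n = ⌈−ln(1 − rB₀/P)/ln(1+r)⌉ = ⌈91.672⌉ = 92 payments; the last is $67.44.
Total paid = 91·$100.00 + $67.44 = $9,167.44.
Total interest = total paid − principal = $9,167.44 − $4,000.00 = $5,167.44.

$5,167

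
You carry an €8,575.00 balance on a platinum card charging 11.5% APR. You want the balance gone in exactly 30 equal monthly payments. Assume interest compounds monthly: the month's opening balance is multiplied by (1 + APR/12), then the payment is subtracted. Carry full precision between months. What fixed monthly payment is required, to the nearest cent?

€330.25

Monthly rate r = 11.5%/12 = 0.958333% = 0.00958333.
Level-payment amortization: P = B₀·r / (1 − (1+r)^(−n)) = 8575.00·0.00958333 / (1 − 1.00958^(−30)).
Denominator 1 − (1+r)^(−30) = 0.248835894.
P = 82.1771 / 0.248835894 ≈ 330.25.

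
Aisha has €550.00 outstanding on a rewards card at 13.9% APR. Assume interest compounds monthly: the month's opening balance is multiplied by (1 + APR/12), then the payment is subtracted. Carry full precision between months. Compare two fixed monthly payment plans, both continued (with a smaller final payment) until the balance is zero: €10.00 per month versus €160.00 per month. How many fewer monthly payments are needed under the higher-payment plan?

Monthly rate r = 13.9%/12 = 1.15833% = 0.0115833.
At €10.00/mo: n = ⌈−ln(1 − rB₀/P)/ln(1+r)⌉ = 89 payments (last €0.09); total interest = total paid − €550.00 = €330.09.
At €160.00/mo: 4 payments (last €84.72); total interest €14.72.
Payments saved = 89 − 4 = 85.

85 fewer payments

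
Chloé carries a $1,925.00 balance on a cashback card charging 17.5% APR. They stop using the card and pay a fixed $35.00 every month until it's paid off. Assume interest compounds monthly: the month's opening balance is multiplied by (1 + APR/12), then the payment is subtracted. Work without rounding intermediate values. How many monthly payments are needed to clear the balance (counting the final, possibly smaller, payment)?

Monthly rate r = 17.5%/12 = 1.45833% = 0.0145833.
Recurrence: B ← B·(1+r) − $35.00.
Month 1: interest $28.07; balance after payment $1,918.07.
Month 2: interest $27.97; balance after payment $1,911.04.
Closed form: n = −ln(1 − rB₀/P)/ln(1+r) = −ln(0.19792)/ln(1.01458) ≈ 111.887, so the balance reaches zero during payment 112.

112 payments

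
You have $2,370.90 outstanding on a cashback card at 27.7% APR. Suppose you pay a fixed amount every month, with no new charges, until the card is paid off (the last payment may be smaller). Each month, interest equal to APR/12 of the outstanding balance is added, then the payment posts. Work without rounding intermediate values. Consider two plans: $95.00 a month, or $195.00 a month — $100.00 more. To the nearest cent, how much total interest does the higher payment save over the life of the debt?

Monthly rate r = 27.7%/12 = 2.30833% = 0.0230833.
At $95.00/mo: n = ⌈−ln(1 − rB₀/P)/ln(1+r)⌉ = 38 payments (last $57.92); total interest = total paid − $2,370.90 = $1,202.02.
At $195.00/mo: 15 payments (last $85.35); total interest $444.45.
Interest saved = $1,202.02 − $444.45 = $757.57.

$757.57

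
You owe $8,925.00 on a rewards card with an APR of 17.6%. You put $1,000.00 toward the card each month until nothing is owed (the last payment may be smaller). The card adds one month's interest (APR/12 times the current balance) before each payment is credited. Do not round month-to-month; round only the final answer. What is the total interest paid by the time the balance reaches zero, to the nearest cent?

$712.37

Monthly rate r = 17.6%/12 = 1.46667% = 0.0146667.
Payoff takes n = ⌈−ln(1 − rB₀/P)/ln(1+r)⌉ = ⌈9.636⌉ = 10 payments; the last is $637.37.
Total paid = 9·$1,000.00 + $637.37 = $9,637.37.
Total interest = total paid − principal = $9,637.37 − $8,925.00 = $712.37.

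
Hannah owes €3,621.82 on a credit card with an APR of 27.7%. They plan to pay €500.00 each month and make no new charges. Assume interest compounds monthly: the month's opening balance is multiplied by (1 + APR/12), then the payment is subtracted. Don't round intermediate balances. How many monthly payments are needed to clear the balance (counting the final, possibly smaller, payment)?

9 months

Monthly rate r = 27.7%/12 = 2.30833% = 0.0230833.
Recurrence: B ← B·(1+r) − €500.00.
Month 1: interest €83.60; balance after payment €3,205.42.
Month 2: interest €73.99; balance after payment €2,779.42.
Closed form: n = −ln(1 − rB₀/P)/ln(1+r) = −ln(0.83279)/ln(1.02308) ≈ 8.018, so the balance reaches zero during payment 9.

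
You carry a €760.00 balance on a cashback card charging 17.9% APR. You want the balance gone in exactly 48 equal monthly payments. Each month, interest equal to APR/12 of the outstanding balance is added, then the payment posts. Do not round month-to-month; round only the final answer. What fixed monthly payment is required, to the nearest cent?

€22.29

Monthly rate r = 17.9%/12 = 1.49167% = 0.0149167.
Level-payment amortization: P = B₀·r / (1 − (1+r)^(−n)) = 760.00·0.0149167 / (1 − 1.01492^(−48)).
Denominator 1 − (1+r)^(−48) = 0.508705901.
P = 11.3367 / 0.508705901 ≈ 22.29.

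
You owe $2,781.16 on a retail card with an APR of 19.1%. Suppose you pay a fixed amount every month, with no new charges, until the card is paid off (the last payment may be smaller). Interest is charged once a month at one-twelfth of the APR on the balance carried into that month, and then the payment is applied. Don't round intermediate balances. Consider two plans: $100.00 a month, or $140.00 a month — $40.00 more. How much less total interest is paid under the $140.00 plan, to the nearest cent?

$332.32

Monthly rate r = 19.1%/12 = 1.59167% = 0.0159167.
At $100.00/mo: n = ⌈−ln(1 − rB₀/P)/ln(1+r)⌉ = 38 payments (last $2.01); total interest = total paid − $2,781.16 = $920.85.
At $140.00/mo: 25 payments (last $9.69); total interest $588.53.
Interest saved = $920.85 − $588.53 = $332.32.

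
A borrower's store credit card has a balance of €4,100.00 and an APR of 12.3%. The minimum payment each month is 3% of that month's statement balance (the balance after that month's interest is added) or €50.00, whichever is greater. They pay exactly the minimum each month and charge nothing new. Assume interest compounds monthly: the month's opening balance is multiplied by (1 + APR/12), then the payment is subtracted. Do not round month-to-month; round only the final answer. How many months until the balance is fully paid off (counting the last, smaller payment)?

86 months

Monthly rate r = 12.3%/12 = 1.025% = 0.01025.
While 3% of the post-interest balance exceeds €50.00, each month B ← (B·(1+r))·(1 − 0.03), i.e. B shrinks by the factor (1+r)·0.97 = 0.97994.
This holds for months 1–45. Entering month 46 the balance is €1,647.44; 3% of the post-interest balance is now below €50.00, so the flat €50.00 minimum applies from here.
From month 46 a fixed €50.00 at rate r clears €1,647.44 in 41 more payments. Total: 45 + 41 = 86 months.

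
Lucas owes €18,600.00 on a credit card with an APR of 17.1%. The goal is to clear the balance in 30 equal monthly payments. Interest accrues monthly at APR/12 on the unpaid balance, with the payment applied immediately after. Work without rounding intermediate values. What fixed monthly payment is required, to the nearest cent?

Monthly rate r = 17.1%/12 = 1.425% = 0.01425.
Level-payment amortization: P = B₀·r / (1 − (1+r)^(−n)) = 18600.00·0.01425 / (1 − 1.01425^(−30)).
Denominator 1 − (1+r)^(−30) = 0.345891928.
P = 265.05 / 0.345891928 ≈ 766.28.

€766.28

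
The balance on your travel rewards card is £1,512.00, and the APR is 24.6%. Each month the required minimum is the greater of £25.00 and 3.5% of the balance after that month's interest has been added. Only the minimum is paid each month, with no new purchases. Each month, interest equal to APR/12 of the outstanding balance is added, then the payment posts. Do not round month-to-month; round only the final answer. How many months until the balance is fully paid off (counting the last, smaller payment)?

Monthly rate r = 24.6%/12 = 2.05% = 0.0205.
While 3.5% of the post-interest balance exceeds £25.00, each month B ← (B·(1+r))·(1 − 0.035), i.e. B shrinks by the factor (1+r)·0.965 = 0.98478.
This holds for months 1–51. Entering month 52 the balance is £691.68; 3.5% of the post-interest balance is now below £25.00, so the flat £25.00 minimum applies from here.
From month 52 a fixed £25.00 at rate r clears £691.68 in 42 more payments. Total: 51 + 42 = 93 months.

93 months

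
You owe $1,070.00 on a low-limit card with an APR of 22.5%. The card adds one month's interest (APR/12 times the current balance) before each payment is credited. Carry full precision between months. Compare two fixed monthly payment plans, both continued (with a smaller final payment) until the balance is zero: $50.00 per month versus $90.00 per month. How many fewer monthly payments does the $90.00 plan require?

14 fewer payments

Monthly rate r = 22.5%/12 = 1.875% = 0.01875.
At $50.00/mo: n = ⌈−ln(1 − rB₀/P)/ln(1+r)⌉ = 28 payments (last $30.66); total interest = total paid − $1,070.00 = $310.66.
At $90.00/mo: 14 payments (last $52.12); total interest $152.12.
Payments saved = 28 − 14 = 14.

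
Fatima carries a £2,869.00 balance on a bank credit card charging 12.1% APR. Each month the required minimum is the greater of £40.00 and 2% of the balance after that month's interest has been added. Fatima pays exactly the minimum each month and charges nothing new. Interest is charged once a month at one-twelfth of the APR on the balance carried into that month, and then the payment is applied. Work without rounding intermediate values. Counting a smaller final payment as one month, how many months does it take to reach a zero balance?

Monthly rate r = 12.1%/12 = 1.00833% = 0.0100833.
While 2% of the post-interest balance exceeds £40.00, each month B ← (B·(1+r))·(1 − 0.02), i.e. B shrinks by the factor (1+r)·0.98 = 0.98988.
This holds for months 1–37. Entering month 38 the balance is £1,969.30; 2% of the post-interest balance is now below £40.00, so the flat £40.00 minimum applies from here.
From month 38 a fixed £40.00 at rate r clears £1,969.30 in 69 more payments. Total: 37 + 69 = 106 months.

106 months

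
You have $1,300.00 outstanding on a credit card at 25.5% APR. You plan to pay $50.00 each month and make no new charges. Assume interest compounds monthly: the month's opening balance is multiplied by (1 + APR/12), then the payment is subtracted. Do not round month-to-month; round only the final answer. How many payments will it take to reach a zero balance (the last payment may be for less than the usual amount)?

39 months

Monthly rate r = 25.5%/12 = 2.125% = 0.02125.
Recurrence: B ← B·(1+r) − $50.00.
Month 1: interest $27.63; balance after payment $1,277.62.
Month 2: interest $27.15; balance after payment $1,254.77.
Closed form: n = −ln(1 − rB₀/P)/ln(1+r) = −ln(0.4475)/ln(1.02125) ≈ 38.240, so the balance reaches zero during payment 39.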